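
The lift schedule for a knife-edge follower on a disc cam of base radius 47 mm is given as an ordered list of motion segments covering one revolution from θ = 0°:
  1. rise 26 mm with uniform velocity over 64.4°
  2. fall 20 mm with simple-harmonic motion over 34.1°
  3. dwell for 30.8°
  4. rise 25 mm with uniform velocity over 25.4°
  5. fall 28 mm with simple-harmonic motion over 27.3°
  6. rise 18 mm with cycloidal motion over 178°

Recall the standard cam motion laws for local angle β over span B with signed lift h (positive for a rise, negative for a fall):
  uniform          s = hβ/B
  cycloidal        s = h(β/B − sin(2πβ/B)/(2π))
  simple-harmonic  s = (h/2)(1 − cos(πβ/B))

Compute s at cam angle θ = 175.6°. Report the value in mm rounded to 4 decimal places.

seg 1 [0°–64.4°] uniform, h=26: full span → s += 26 → s = 26.0000
seg 2 [64.4°–98.5°] simple-harmonic, h=-20: full span → s += -20 → s = 6.0000
seg 3 [98.5°–129.3°] dwell: s stays 6.0000
seg 4 [129.3°–154.7°] uniform, h=25: full span → s += 25 → s = 31.0000
seg 5 [154.7°–182°] simple-harmonic, h=-28: θ=175.6° here. β=20.9, B=27.3. -28/2·(1 − cos(π·0.7656)) = -24.3716 → s = 6.6284

6.6284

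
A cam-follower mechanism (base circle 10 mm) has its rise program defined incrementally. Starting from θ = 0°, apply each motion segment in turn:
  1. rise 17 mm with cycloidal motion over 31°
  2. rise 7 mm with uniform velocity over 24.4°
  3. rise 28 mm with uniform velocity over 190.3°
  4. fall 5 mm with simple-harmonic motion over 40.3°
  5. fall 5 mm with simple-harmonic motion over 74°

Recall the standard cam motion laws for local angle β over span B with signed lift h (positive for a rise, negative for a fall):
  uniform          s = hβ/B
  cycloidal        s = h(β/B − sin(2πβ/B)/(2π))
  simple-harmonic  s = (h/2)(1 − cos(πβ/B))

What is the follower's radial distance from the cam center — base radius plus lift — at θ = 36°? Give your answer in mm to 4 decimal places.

seg 1 [0°–31°] cycloidal, h=17: full span → s += 17 → s = 17.0000
seg 2 [31°–55.4°] uniform, h=7: θ=36° here. β=5, B=24.4. 7·5/24.4 = 1.4344 → s = 18.4344
radial distance = base radius + s = 10 + 18.4344 = 28.4344

28.4344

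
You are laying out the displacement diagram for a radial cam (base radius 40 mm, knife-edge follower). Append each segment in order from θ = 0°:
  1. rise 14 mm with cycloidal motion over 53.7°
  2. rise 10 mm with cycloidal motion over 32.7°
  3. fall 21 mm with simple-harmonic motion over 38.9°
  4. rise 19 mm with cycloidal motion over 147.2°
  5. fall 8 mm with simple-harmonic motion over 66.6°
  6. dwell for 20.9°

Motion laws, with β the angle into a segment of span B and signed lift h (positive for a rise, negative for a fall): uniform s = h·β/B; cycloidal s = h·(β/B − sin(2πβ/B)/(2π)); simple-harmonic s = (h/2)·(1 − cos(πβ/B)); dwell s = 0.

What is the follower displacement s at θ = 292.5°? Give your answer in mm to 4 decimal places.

seg 1 [0°–53.7°] cycloidal, h=14: full span → s += 14 → s = 14.0000
seg 2 [53.7°–86.4°] cycloidal, h=10: full span → s += 10 → s = 24.0000
seg 3 [86.4°–125.3°] simple-harmonic, h=-21: full span → s += -21 → s = 3.0000
seg 4 [125.3°–272.5°] cycloidal, h=19: full span → s += 19 → s = 22.0000
seg 5 [272.5°–339.1°] simple-harmonic, h=-8: θ=292.5° here. β=20, B=66.6. -8/2·(1 − cos(π·0.3003)) = -1.6519 → s = 20.3481

20.3481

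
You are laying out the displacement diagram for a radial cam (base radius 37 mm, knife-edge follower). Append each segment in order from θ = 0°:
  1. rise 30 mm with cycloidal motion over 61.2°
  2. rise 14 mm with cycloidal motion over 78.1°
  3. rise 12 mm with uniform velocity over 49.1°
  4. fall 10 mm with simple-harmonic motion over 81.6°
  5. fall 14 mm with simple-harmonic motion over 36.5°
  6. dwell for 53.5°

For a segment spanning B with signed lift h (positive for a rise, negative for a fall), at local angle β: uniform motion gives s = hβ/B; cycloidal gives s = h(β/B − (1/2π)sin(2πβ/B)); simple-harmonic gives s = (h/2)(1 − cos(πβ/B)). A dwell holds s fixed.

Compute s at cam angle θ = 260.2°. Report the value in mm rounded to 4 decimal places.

seg 1 [0°–61.2°] cycloidal, h=30: full span → s += 30 → s = 30.0000
seg 2 [61.2°–139.3°] cycloidal, h=14: full span → s += 14 → s = 44.0000
seg 3 [139.3°–188.4°] uniform, h=12: full span → s += 12 → s = 56.0000
seg 4 [188.4°–270°] simple-harmonic, h=-10: θ=260.2° here. β=71.8, B=81.6. -10/2·(1 − cos(π·0.8799)) = -9.6483 → s = 46.3517

46.3517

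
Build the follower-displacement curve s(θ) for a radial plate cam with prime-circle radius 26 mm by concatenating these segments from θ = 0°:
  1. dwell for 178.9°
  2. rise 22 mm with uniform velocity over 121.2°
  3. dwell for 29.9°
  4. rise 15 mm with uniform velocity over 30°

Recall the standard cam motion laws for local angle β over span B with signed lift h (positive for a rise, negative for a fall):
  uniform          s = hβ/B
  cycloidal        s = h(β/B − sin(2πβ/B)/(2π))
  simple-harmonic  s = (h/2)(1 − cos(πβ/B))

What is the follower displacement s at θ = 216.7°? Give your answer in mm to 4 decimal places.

seg 1 [0°–178.9°] dwell: s stays 0.0000
seg 2 [178.9°–300.1°] uniform, h=22: θ=216.7° here. β=37.8, B=121.2. 22·37.8/121.2 = 6.8614 → s = 6.8614

6.8614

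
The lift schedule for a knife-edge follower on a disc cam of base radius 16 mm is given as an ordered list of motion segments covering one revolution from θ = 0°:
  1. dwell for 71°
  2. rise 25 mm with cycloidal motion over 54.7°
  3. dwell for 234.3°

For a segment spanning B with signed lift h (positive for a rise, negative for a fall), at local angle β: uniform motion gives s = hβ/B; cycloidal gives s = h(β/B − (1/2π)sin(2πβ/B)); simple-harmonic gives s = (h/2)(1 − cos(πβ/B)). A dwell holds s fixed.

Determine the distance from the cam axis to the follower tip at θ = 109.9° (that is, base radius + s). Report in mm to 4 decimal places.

seg 1 [0°–71°] dwell: s stays 0.0000
seg 2 [71°–125.7°] cycloidal, h=25: θ=109.9° here. β=38.9, B=54.7. 25·(0.7112 − sin(2π·0.7112)/(2π)) = 21.6397 → s = 21.6397
radial distance = base radius + s = 16 + 21.6397 = 37.6397

37.6397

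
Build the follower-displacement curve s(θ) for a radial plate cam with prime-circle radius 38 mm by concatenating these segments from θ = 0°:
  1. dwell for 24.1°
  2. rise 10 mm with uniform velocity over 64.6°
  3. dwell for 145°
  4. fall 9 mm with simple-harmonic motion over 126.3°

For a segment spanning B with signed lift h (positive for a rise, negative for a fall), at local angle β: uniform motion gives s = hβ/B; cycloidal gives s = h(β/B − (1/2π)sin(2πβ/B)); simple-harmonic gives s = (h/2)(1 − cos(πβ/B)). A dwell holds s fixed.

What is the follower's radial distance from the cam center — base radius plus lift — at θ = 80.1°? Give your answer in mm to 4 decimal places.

seg 1 [0°–24.1°] dwell: s stays 0.0000
seg 2 [24.1°–88.7°] uniform, h=10: θ=80.1° here. β=56, B=64.6. 10·56/64.6 = 8.6687 → s = 8.6687
radial distance = base radius + s = 38 + 8.6687 = 46.6687

46.6687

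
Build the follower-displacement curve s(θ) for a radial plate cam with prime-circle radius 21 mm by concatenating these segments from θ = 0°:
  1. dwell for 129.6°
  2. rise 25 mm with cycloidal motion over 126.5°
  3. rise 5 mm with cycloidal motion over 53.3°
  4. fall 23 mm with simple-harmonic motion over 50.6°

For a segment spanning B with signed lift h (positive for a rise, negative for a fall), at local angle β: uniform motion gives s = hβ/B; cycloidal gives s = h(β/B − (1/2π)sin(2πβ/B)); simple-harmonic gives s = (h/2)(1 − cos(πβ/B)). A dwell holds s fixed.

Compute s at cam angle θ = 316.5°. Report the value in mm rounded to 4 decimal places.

seg 1 [0°–129.6°] dwell: s stays 0.0000
seg 2 [129.6°–256.1°] cycloidal, h=25: full span → s += 25 → s = 25.0000
seg 3 [256.1°–309.4°] cycloidal, h=5: full span → s += 5 → s = 30.0000
seg 4 [309.4°–360°] simple-harmonic, h=-23: θ=316.5° here. β=7.1, B=50.6. -23/2·(1 − cos(π·0.1403)) = -1.0994 → s = 28.9006

28.9006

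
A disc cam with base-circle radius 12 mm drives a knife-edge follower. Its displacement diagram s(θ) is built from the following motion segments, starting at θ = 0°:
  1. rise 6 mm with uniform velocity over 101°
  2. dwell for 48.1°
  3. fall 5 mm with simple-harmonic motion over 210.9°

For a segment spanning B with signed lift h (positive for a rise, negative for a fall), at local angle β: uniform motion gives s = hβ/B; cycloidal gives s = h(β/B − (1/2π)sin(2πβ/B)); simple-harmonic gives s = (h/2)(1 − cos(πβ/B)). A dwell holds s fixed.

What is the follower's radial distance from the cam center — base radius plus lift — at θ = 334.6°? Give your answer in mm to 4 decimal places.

seg 1 [0°–101°] uniform, h=6: full span → s += 6 → s = 6.0000
seg 2 [101°–149.1°] dwell: s stays 6.0000
seg 3 [149.1°–360°] simple-harmonic, h=-5: θ=334.6° here. β=185.5, B=210.9. -5/2·(1 − cos(π·0.8796)) = -4.8232 → s = 1.1768
radial distance = base radius + s = 12 + 1.1768 = 13.1768

13.1768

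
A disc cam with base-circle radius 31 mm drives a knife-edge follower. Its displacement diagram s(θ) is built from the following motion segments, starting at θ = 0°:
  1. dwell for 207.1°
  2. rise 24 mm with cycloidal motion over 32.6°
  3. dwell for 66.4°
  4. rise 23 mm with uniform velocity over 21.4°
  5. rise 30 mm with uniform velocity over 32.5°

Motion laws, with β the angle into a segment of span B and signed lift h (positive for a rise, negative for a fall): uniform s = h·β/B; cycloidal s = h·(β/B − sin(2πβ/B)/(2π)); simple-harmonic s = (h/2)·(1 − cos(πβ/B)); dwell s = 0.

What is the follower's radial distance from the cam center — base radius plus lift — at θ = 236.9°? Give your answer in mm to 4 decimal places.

seg 1 [0°–207.1°] dwell: s stays 0.0000
seg 2 [207.1°–239.7°] cycloidal, h=24: θ=236.9° here. β=29.8, B=32.6. 24·(0.9141 − sin(2π·0.9141)/(2π)) = 23.9014 → s = 23.9014
radial distance = base radius + s = 31 + 23.9014 = 54.9014

54.9014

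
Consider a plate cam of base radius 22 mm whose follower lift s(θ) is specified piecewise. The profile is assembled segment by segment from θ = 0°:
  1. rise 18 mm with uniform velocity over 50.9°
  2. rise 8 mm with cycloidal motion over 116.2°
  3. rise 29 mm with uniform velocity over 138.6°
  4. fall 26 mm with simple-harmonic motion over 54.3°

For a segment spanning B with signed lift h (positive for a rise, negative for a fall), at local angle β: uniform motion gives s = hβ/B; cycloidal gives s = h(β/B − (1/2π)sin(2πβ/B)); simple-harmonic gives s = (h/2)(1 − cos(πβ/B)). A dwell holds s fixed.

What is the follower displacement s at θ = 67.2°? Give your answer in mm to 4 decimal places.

seg 1 [0°–50.9°] uniform, h=18: full span → s += 18 → s = 18.0000
seg 2 [50.9°–167.1°] cycloidal, h=8: θ=67.2° here. β=16.3, B=116.2. 8·(0.1403 − sin(2π·0.1403)/(2π)) = 0.1398 → s = 18.1398

18.1398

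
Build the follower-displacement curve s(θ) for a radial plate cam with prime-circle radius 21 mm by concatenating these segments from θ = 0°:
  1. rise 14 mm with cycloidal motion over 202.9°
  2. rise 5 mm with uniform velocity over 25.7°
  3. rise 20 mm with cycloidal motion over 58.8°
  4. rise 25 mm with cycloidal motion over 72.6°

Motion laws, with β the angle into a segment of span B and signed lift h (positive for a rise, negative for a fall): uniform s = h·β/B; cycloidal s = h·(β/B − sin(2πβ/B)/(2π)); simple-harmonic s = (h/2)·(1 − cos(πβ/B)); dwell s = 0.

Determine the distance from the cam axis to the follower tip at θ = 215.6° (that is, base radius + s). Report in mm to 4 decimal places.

seg 1 [0°–202.9°] cycloidal, h=14: full span → s += 14 → s = 14.0000
seg 2 [202.9°–228.6°] uniform, h=5: θ=215.6° here. β=12.7, B=25.7. 5·12.7/25.7 = 2.4708 → s = 16.4708
radial distance = base radius + s = 21 + 16.4708 = 37.4708

37.4708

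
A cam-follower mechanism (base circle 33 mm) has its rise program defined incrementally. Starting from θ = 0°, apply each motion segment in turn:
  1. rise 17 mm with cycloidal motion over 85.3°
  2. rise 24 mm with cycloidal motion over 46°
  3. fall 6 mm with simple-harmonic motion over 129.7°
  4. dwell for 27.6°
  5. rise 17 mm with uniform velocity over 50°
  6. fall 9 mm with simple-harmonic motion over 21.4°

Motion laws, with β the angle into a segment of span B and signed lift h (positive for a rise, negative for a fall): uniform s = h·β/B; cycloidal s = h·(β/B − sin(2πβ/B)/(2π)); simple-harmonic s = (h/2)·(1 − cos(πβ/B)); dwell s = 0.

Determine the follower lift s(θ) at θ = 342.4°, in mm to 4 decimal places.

seg 1 [0°–85.3°] cycloidal, h=17: full span → s += 17 → s = 17.0000
seg 2 [85.3°–131.3°] cycloidal, h=24: full span → s += 24 → s = 41.0000
seg 3 [131.3°–261°] simple-harmonic, h=-6: full span → s += -6 → s = 35.0000
seg 4 [261°–288.6°] dwell: s stays 35.0000
seg 5 [288.6°–338.6°] uniform, h=17: full span → s += 17 → s = 52.0000
seg 6 [338.6°–360°] simple-harmonic, h=-9: θ=342.4° here. β=3.8, B=21.4. -9/2·(1 − cos(π·0.1776)) = -0.6822 → s = 51.3178

51.3178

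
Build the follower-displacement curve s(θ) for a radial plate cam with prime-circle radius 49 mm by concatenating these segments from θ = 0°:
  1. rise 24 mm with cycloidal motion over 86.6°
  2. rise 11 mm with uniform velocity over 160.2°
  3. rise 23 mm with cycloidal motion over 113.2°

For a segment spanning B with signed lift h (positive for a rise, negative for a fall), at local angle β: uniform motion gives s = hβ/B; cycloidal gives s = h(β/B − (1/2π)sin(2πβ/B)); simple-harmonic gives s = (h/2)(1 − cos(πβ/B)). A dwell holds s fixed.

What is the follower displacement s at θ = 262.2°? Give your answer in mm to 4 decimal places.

seg 1 [0°–86.6°] cycloidal, h=24: full span → s += 24 → s = 24.0000
seg 2 [86.6°–246.8°] uniform, h=11: full span → s += 11 → s = 35.0000
seg 3 [246.8°–360°] cycloidal, h=23: θ=262.2° here. β=15.4, B=113.2. 23·(0.1360 − sin(2π·0.1360)/(2π)) = 0.3673 → s = 35.3673

35.3673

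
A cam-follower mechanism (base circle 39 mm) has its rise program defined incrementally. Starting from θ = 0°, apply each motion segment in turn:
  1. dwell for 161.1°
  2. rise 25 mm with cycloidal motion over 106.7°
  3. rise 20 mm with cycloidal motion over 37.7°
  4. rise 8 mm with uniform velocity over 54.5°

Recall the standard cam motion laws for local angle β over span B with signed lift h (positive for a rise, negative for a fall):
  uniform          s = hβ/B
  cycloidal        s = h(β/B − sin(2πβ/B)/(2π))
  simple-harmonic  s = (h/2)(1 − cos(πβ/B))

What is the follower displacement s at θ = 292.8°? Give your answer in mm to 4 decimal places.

seg 1 [0°–161.1°] dwell: s stays 0.0000
seg 2 [161.1°–267.8°] cycloidal, h=25: full span → s += 25 → s = 25.0000
seg 3 [267.8°–305.5°] cycloidal, h=20: θ=292.8° here. β=25, B=37.7. 20·(0.6631 − sin(2π·0.6631)/(2π)) = 15.9832 → s = 40.9832

40.9832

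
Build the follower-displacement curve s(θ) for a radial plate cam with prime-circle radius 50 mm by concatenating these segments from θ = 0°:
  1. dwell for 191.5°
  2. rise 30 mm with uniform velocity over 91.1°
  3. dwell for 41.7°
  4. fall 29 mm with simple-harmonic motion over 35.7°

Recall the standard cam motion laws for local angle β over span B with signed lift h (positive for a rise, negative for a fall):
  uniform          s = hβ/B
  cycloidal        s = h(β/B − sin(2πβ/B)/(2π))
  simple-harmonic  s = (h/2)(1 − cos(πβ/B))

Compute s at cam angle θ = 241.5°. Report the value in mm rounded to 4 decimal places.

seg 1 [0°–191.5°] dwell: s stays 0.0000
seg 2 [191.5°–282.6°] uniform, h=30: θ=241.5° here. β=50, B=91.1. 30·50/91.1 = 16.4654 → s = 16.4654

16.4654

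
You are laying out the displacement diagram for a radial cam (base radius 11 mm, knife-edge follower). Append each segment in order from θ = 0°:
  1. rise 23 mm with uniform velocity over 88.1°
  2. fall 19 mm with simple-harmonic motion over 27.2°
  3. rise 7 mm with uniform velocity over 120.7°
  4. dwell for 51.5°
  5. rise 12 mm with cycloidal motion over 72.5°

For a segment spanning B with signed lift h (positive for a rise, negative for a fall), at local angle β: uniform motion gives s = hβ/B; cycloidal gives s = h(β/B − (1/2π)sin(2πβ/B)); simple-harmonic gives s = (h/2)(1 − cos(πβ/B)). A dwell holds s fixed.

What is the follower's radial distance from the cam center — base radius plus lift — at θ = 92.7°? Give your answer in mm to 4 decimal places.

seg 1 [0°–88.1°] uniform, h=23: full span → s += 23 → s = 23.0000
seg 2 [88.1°–115.3°] simple-harmonic, h=-19: θ=92.7° here. β=4.6, B=27.2. -19/2·(1 − cos(π·0.1691)) = -1.3096 → s = 21.6904
radial distance = base radius + s = 11 + 21.6904 = 32.6904

32.6904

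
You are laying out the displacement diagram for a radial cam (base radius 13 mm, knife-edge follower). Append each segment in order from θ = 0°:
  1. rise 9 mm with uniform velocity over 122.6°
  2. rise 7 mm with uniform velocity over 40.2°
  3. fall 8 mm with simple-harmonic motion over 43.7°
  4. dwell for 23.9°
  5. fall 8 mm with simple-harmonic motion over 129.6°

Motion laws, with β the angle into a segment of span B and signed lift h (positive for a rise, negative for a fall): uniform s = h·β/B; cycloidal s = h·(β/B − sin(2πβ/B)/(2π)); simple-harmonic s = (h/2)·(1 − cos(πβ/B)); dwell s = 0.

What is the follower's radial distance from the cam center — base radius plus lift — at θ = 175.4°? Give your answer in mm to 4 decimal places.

seg 1 [0°–122.6°] uniform, h=9: full span → s += 9 → s = 9.0000
seg 2 [122.6°–162.8°] uniform, h=7: full span → s += 7 → s = 16.0000
seg 3 [162.8°–206.5°] simple-harmonic, h=-8: θ=175.4° here. β=12.6, B=43.7. -8/2·(1 − cos(π·0.2883)) = -1.5318 → s = 14.4682
radial distance = base radius + s = 13 + 14.4682 = 27.4682

27.4682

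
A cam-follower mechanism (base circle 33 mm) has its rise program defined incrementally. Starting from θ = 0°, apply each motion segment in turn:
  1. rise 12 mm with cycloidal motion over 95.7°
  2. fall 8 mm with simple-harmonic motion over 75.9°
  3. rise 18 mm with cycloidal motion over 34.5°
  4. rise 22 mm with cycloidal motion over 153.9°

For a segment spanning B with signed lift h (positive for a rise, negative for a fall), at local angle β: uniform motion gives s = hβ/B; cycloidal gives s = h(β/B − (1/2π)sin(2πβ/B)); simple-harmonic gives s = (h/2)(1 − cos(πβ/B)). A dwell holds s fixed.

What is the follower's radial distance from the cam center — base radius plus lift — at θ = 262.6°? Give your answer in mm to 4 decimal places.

seg 1 [0°–95.7°] cycloidal, h=12: full span → s += 12 → s = 12.0000
seg 2 [95.7°–171.6°] simple-harmonic, h=-8: full span → s += -8 → s = 4.0000
seg 3 [171.6°–206.1°] cycloidal, h=18: full span → s += 18 → s = 22.0000
seg 4 [206.1°–360°] cycloidal, h=22: θ=262.6° here. β=56.5, B=153.9. 22·(0.3671 − sin(2π·0.3671)/(2π)) = 5.4813 → s = 27.4813
radial distance = base radius + s = 33 + 27.4813 = 60.4813

60.4813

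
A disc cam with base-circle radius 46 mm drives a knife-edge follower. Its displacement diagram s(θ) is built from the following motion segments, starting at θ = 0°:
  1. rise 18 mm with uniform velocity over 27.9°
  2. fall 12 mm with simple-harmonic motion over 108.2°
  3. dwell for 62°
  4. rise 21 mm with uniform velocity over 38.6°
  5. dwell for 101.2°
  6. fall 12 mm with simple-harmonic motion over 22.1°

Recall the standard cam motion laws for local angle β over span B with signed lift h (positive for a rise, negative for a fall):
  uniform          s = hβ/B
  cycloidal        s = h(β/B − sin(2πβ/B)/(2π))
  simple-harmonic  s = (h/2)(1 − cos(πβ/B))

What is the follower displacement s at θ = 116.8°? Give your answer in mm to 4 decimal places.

seg 1 [0°–27.9°] uniform, h=18: full span → s += 18 → s = 18.0000
seg 2 [27.9°–136.1°] simple-harmonic, h=-12: θ=116.8° here. β=88.9, B=108.2. -12/2·(1 − cos(π·0.8216)) = -11.0823 → s = 6.9177

6.9177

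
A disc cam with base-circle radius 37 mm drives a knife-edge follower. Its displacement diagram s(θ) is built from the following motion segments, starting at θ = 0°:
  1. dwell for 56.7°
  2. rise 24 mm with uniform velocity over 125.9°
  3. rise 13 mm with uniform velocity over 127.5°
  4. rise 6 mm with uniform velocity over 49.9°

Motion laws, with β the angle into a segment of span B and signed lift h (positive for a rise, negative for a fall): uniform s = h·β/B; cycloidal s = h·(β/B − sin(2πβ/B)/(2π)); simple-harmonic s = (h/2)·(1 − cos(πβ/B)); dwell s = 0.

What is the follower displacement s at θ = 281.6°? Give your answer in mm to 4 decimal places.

seg 1 [0°–56.7°] dwell: s stays 0.0000
seg 2 [56.7°–182.6°] uniform, h=24: full span → s += 24 → s = 24.0000
seg 3 [182.6°–310.1°] uniform, h=13: θ=281.6° here. β=99, B=127.5. 13·99/127.5 = 10.0941 → s = 34.0941

34.0941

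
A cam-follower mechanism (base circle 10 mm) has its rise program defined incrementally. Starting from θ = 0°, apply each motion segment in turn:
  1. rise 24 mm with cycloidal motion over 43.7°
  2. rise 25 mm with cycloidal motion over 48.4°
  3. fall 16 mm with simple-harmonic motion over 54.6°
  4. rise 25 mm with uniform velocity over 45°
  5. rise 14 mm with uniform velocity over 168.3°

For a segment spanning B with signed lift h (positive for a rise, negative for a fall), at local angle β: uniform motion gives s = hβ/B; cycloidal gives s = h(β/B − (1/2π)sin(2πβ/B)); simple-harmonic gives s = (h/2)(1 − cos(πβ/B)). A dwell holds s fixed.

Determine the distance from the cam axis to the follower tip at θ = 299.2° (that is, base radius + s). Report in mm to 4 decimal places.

seg 1 [0°–43.7°] cycloidal, h=24: full span → s += 24 → s = 24.0000
seg 2 [43.7°–92.1°] cycloidal, h=25: full span → s += 25 → s = 49.0000
seg 3 [92.1°–146.7°] simple-harmonic, h=-16: full span → s += -16 → s = 33.0000
seg 4 [146.7°–191.7°] uniform, h=25: full span → s += 25 → s = 58.0000
seg 5 [191.7°–360°] uniform, h=14: θ=299.2° here. β=107.5, B=168.3. 14·107.5/168.3 = 8.9424 → s = 66.9424
radial distance = base radius + s = 10 + 66.9424 = 76.9424

76.9424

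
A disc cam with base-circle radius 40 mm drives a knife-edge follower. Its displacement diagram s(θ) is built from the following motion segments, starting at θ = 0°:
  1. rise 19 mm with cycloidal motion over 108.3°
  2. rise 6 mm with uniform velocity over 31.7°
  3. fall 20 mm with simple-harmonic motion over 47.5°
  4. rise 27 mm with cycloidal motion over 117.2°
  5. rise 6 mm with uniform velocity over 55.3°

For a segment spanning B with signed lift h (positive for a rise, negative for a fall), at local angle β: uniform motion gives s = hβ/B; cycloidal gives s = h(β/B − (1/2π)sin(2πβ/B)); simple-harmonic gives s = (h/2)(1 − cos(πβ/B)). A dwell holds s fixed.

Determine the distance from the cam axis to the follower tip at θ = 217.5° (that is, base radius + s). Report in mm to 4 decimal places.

seg 1 [0°–108.3°] cycloidal, h=19: full span → s += 19 → s = 19.0000
seg 2 [108.3°–140°] uniform, h=6: full span → s += 6 → s = 25.0000
seg 3 [140°–187.5°] simple-harmonic, h=-20: full span → s += -20 → s = 5.0000
seg 4 [187.5°–304.7°] cycloidal, h=27: θ=217.5° here. β=30, B=117.2. 27·(0.2560 − sin(2π·0.2560)/(2π)) = 2.6171 → s = 7.6171
radial distance = base radius + s = 40 + 7.6171 = 47.6171

47.6171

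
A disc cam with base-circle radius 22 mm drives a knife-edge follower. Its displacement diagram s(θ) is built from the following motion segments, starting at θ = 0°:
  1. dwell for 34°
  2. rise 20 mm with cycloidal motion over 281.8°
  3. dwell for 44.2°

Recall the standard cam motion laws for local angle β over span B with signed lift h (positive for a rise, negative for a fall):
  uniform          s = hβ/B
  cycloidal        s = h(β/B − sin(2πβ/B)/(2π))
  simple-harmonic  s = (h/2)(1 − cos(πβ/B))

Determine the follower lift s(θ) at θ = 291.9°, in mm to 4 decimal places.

seg 1 [0°–34°] dwell: s stays 0.0000
seg 2 [34°–315.8°] cycloidal, h=20: θ=291.9° here. β=257.9, B=281.8. 20·(0.9152 − sin(2π·0.9152)/(2π)) = 19.9209 → s = 19.9209

19.9209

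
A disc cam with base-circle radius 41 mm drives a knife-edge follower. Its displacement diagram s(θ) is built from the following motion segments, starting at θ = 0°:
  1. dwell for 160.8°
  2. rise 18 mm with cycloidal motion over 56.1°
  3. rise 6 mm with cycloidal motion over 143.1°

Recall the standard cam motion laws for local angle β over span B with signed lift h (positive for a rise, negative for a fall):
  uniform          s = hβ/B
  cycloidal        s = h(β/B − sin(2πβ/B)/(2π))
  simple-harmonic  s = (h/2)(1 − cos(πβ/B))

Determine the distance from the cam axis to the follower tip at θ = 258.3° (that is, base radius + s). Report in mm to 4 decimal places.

seg 1 [0°–160.8°] dwell: s stays 0.0000
seg 2 [160.8°–216.9°] cycloidal, h=18: full span → s += 18 → s = 18.0000
seg 3 [216.9°–360°] cycloidal, h=6: θ=258.3° here. β=41.4, B=143.1. 6·(0.2893 − sin(2π·0.2893)/(2π)) = 0.8099 → s = 18.8099
radial distance = base radius + s = 41 + 18.8099 = 59.8099

59.8099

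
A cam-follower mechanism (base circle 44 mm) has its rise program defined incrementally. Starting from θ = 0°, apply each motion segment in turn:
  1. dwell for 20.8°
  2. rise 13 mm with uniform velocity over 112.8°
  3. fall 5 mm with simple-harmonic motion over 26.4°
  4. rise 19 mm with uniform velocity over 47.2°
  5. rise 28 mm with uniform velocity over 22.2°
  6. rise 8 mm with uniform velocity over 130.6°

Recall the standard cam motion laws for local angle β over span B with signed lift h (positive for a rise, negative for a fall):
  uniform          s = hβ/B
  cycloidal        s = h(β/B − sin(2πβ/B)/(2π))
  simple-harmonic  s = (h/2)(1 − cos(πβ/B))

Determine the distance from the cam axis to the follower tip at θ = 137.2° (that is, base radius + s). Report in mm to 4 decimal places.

seg 1 [0°–20.8°] dwell: s stays 0.0000
seg 2 [20.8°–133.6°] uniform, h=13: full span → s += 13 → s = 13.0000
seg 3 [133.6°–160°] simple-harmonic, h=-5: θ=137.2° here. β=3.6, B=26.4. -5/2·(1 − cos(π·0.1364)) = -0.2259 → s = 12.7741
radial distance = base radius + s = 44 + 12.7741 = 56.7741

56.7741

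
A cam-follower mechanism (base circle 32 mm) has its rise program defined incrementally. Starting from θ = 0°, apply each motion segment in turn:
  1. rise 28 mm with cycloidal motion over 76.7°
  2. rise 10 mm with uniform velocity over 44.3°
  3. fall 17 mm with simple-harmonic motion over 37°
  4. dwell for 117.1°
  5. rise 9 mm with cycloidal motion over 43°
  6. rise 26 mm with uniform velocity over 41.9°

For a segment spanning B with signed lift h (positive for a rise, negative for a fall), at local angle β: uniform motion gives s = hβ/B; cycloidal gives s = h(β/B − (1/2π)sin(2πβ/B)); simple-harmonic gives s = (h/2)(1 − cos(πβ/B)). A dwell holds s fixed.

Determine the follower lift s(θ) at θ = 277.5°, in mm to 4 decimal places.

seg 1 [0°–76.7°] cycloidal, h=28: full span → s += 28 → s = 28.0000
seg 2 [76.7°–121°] uniform, h=10: full span → s += 10 → s = 38.0000
seg 3 [121°–158°] simple-harmonic, h=-17: full span → s += -17 → s = 21.0000
seg 4 [158°–275.1°] dwell: s stays 21.0000
seg 5 [275.1°–318.1°] cycloidal, h=9: θ=277.5° here. β=2.4, B=43. 9·(0.0558 − sin(2π·0.0558)/(2π)) = 0.0102 → s = 21.0102

21.0102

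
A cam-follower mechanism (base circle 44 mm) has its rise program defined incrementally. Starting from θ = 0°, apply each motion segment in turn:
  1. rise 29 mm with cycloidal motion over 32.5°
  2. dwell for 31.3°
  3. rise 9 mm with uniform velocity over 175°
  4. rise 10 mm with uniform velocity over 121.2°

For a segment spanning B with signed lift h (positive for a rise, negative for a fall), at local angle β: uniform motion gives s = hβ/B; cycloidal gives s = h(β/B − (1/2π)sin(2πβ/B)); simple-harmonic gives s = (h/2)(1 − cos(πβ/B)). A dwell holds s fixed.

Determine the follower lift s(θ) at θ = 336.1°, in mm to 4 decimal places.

seg 1 [0°–32.5°] cycloidal, h=29: full span → s += 29 → s = 29.0000
seg 2 [32.5°–63.8°] dwell: s stays 29.0000
seg 3 [63.8°–238.8°] uniform, h=9: full span → s += 9 → s = 38.0000
seg 4 [238.8°–360°] uniform, h=10: θ=336.1° here. β=97.3, B=121.2. 10·97.3/121.2 = 8.0281 → s = 46.0281

46.0281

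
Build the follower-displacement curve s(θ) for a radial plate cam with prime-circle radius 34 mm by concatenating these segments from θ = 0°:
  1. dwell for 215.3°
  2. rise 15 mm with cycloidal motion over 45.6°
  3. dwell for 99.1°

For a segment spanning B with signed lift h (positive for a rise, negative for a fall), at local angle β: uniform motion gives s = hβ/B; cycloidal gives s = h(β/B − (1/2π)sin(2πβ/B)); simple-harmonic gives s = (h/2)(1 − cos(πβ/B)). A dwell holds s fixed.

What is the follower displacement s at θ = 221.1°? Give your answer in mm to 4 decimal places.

seg 1 [0°–215.3°] dwell: s stays 0.0000
seg 2 [215.3°–260.9°] cycloidal, h=15: θ=221.1° here. β=5.8, B=45.6. 15·(0.1272 − sin(2π·0.1272)/(2π)) = 0.1967 → s = 0.1967

0.1967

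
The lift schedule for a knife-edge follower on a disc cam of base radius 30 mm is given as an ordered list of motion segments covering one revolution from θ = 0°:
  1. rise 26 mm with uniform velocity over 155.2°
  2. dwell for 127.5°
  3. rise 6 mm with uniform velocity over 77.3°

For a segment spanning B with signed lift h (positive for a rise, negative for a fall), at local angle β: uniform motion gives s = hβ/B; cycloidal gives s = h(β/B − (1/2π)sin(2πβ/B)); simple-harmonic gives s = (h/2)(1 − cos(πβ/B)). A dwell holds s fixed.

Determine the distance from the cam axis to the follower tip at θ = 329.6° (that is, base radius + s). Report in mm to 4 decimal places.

seg 1 [0°–155.2°] uniform, h=26: full span → s += 26 → s = 26.0000
seg 2 [155.2°–282.7°] dwell: s stays 26.0000
seg 3 [282.7°–360°] uniform, h=6: θ=329.6° here. β=46.9, B=77.3. 6·46.9/77.3 = 3.6404 → s = 29.6404
radial distance = base radius + s = 30 + 29.6404 = 59.6404

59.6404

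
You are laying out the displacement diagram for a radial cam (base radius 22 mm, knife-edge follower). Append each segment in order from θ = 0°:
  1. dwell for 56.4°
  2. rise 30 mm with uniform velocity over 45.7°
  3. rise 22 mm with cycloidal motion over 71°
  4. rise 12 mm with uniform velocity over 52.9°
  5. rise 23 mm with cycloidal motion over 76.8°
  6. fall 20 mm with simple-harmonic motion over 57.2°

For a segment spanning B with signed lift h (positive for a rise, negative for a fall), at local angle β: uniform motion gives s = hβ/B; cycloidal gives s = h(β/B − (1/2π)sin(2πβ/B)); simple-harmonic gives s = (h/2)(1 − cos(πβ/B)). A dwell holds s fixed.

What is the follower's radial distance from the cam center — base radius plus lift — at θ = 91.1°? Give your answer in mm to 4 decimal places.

seg 1 [0°–56.4°] dwell: s stays 0.0000
seg 2 [56.4°–102.1°] uniform, h=30: θ=91.1° here. β=34.7, B=45.7. 30·34.7/45.7 = 22.7790 → s = 22.7790
radial distance = base radius + s = 22 + 22.7790 = 44.7790

44.7790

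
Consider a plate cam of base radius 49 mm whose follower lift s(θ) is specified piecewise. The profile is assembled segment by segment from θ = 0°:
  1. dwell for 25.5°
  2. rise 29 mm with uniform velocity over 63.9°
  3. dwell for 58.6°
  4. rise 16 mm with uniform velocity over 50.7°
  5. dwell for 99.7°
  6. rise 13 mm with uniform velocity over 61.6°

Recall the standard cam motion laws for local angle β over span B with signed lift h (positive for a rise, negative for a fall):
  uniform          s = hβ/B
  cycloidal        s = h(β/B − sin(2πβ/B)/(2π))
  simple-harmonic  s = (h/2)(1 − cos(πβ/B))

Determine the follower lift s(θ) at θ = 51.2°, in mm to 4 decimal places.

seg 1 [0°–25.5°] dwell: s stays 0.0000
seg 2 [25.5°–89.4°] uniform, h=29: θ=51.2° here. β=25.7, B=63.9. 29·25.7/63.9 = 11.6635 → s = 11.6635

11.6635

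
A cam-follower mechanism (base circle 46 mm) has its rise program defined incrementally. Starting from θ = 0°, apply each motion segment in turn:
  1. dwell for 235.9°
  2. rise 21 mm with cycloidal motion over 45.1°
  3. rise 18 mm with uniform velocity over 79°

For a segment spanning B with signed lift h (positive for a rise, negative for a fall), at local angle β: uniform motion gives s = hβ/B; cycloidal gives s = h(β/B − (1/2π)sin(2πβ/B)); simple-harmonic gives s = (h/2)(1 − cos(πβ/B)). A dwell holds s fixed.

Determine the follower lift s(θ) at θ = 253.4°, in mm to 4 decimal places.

seg 1 [0°–235.9°] dwell: s stays 0.0000
seg 2 [235.9°–281°] cycloidal, h=21: θ=253.4° here. β=17.5, B=45.1. 21·(0.3880 − sin(2π·0.3880)/(2π)) = 5.9864 → s = 5.9864

5.9864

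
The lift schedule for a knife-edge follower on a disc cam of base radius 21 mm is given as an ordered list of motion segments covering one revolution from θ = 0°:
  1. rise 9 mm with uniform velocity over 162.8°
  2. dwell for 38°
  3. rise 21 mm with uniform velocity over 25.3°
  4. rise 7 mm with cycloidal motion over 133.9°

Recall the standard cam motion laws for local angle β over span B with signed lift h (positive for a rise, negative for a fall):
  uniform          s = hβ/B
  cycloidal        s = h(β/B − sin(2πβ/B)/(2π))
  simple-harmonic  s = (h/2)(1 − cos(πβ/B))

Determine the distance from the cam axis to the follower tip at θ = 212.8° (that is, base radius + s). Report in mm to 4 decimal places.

seg 1 [0°–162.8°] uniform, h=9: full span → s += 9 → s = 9.0000
seg 2 [162.8°–200.8°] dwell: s stays 9.0000
seg 3 [200.8°–226.1°] uniform, h=21: θ=212.8° here. β=12, B=25.3. 21·12/25.3 = 9.9605 → s = 18.9605
radial distance = base radius + s = 21 + 18.9605 = 39.9605

39.9605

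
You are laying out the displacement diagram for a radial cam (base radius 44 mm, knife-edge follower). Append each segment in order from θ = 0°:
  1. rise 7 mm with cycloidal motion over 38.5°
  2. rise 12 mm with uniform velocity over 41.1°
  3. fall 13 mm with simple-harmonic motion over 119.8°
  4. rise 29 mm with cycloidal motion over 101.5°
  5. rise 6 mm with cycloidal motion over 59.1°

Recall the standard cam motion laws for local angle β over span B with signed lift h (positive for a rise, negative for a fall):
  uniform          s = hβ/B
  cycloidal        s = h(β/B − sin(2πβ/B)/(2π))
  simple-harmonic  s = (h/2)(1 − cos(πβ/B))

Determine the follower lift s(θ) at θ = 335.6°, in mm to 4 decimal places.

seg 1 [0°–38.5°] cycloidal, h=7: full span → s += 7 → s = 7.0000
seg 2 [38.5°–79.6°] uniform, h=12: full span → s += 12 → s = 19.0000
seg 3 [79.6°–199.4°] simple-harmonic, h=-13: full span → s += -13 → s = 6.0000
seg 4 [199.4°–300.9°] cycloidal, h=29: full span → s += 29 → s = 35.0000
seg 5 [300.9°–360°] cycloidal, h=6: θ=335.6° here. β=34.7, B=59.1. 6·(0.5871 − sin(2π·0.5871)/(2π)) = 4.0200 → s = 39.0200

39.0200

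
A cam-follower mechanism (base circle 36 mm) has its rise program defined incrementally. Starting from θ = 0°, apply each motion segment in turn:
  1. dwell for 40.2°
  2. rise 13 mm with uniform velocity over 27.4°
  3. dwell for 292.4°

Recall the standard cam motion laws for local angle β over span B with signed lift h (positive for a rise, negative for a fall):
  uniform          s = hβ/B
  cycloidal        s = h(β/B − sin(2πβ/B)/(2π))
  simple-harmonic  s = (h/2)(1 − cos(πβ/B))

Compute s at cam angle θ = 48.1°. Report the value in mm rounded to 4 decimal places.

seg 1 [0°–40.2°] dwell: s stays 0.0000
seg 2 [40.2°–67.6°] uniform, h=13: θ=48.1° here. β=7.9, B=27.4. 13·7.9/27.4 = 3.7482 → s = 3.7482

3.7482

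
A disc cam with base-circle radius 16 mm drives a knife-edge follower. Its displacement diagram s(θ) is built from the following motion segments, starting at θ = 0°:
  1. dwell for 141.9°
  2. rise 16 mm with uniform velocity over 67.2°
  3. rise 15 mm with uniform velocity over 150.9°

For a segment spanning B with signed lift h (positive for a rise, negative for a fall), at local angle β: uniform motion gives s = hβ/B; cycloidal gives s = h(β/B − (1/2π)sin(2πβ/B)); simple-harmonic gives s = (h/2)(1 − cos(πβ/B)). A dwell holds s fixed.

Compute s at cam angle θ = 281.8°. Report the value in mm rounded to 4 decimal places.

seg 1 [0°–141.9°] dwell: s stays 0.0000
seg 2 [141.9°–209.1°] uniform, h=16: full span → s += 16 → s = 16.0000
seg 3 [209.1°–360°] uniform, h=15: θ=281.8° here. β=72.7, B=150.9. 15·72.7/150.9 = 7.2266 → s = 23.2266

23.2266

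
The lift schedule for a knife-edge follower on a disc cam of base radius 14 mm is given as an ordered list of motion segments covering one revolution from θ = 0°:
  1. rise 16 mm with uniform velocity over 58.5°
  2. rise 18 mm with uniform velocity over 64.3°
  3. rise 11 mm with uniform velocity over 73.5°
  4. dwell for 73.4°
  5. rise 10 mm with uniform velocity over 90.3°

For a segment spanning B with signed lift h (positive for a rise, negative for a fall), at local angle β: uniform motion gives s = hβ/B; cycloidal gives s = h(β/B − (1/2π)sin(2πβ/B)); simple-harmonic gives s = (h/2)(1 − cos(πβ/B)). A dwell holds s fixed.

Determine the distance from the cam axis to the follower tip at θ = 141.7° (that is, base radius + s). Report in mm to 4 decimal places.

seg 1 [0°–58.5°] uniform, h=16: full span → s += 16 → s = 16.0000
seg 2 [58.5°–122.8°] uniform, h=18: full span → s += 18 → s = 34.0000
seg 3 [122.8°–196.3°] uniform, h=11: θ=141.7° here. β=18.9, B=73.5. 11·18.9/73.5 = 2.8286 → s = 36.8286
radial distance = base radius + s = 14 + 36.8286 = 50.8286

50.8286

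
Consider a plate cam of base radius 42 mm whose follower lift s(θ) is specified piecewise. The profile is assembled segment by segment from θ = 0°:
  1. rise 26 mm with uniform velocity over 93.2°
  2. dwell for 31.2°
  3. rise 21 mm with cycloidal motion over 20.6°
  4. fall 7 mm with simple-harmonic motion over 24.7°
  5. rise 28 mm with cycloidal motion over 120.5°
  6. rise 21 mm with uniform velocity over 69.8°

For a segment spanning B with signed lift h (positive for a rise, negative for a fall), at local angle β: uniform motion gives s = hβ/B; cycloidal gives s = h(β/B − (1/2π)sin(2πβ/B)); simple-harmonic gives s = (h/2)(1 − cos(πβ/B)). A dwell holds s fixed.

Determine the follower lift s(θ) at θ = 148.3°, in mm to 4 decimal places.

seg 1 [0°–93.2°] uniform, h=26: full span → s += 26 → s = 26.0000
seg 2 [93.2°–124.4°] dwell: s stays 26.0000
seg 3 [124.4°–145°] cycloidal, h=21: full span → s += 21 → s = 47.0000
seg 4 [145°–169.7°] simple-harmonic, h=-7: θ=148.3° here. β=3.3, B=24.7. -7/2·(1 − cos(π·0.1336)) = -0.3038 → s = 46.6962

46.6962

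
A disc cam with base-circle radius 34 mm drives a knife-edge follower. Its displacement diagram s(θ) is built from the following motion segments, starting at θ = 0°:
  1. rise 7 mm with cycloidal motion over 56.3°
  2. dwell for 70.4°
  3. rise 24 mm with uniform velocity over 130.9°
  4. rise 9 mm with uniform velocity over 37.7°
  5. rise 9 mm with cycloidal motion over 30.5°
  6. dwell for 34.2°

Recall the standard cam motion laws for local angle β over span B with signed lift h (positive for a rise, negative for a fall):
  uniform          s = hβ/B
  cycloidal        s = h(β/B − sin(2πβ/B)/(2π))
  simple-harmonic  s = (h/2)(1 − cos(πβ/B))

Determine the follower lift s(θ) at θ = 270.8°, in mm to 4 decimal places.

seg 1 [0°–56.3°] cycloidal, h=7: full span → s += 7 → s = 7.0000
seg 2 [56.3°–126.7°] dwell: s stays 7.0000
seg 3 [126.7°–257.6°] uniform, h=24: full span → s += 24 → s = 31.0000
seg 4 [257.6°–295.3°] uniform, h=9: θ=270.8° here. β=13.2, B=37.7. 9·13.2/37.7 = 3.1512 → s = 34.1512

34.1512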